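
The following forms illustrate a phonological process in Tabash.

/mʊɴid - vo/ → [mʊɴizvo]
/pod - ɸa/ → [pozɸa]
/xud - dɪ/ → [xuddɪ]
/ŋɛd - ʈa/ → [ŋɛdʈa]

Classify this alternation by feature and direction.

regressive manner assimilation

Comparing underlying and surface forms, /d/ → [z] is the alternation; the neighbouring /v/ is constant.
The change stop → fricative matches the manner of the following /v/, identifying this as manner assimilation.
Place and voice are unchanged, so the assimilation is partial, not total.
The same holds elsewhere in the data: /d/ → [z] before /ɸ/ (stop → fricative, matching a fricative) — only manner changes, and always toward the following segment.
No alternation appears in [xuddɪ], [ŋɛdʈa]: there the adjacent consonants already agree in manner (/d/ and /d/ are both stops; /d/ and /ʈ/ are both stops), so these forms are consistent with the same rule.
Since the segment that changes precedes the conditioning segment, the assimilation is regressive.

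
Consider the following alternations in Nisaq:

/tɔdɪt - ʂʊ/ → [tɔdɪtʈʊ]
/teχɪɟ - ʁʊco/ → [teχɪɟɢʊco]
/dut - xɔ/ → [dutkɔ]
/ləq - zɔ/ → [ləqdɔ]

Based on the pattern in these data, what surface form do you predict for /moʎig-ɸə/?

The data show progressive manner assimilation: /ʂ/ → [ʈ] after /t/; /ʁ/ → [ɢ] after /ɟ/; /x/ → [k] after /t/; /z/ → [d] after /q/. In each pair only manner changes, matching the preceding consonant, while place and voice stay constant.
The rule targets /ɸ/ (voiceless bilabial fricative), which sits after the trigger /g/ (stop).
The voiceless bilabial stop is [p], so /ɸ/ → [p].

[moʎigpə]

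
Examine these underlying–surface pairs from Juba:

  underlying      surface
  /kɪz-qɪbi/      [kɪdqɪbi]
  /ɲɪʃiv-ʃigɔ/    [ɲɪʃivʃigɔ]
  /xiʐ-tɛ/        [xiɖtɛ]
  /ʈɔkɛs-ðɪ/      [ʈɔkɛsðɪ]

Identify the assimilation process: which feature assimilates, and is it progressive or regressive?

regressive manner assimilation

Underlying /z/ is realised as [d] next to /q/; /q/ itself does not change.
/z/ is a fricative while /q/ is a stop; the output [d] is a stop, matching the trigger — so the feature that spreads is manner.
Place and voice are unchanged, so the assimilation is partial, not total.
Checking the remaining alternation: /ʐ/ → [ɖ] before /t/ (fricative → stop, matching a stop) — only manner changes, and always toward the following segment.
Nothing changes in [ɲɪʃivʃigɔ], [ʈɔkɛsðɪ]: there the adjacent consonants already agree in manner (/v/ and /ʃ/ are both fricatives; /s/ and /ð/ are both fricatives), so these forms are consistent with the same rule.
Since the segment that changes precedes the conditioning segment, the assimilation is regressive.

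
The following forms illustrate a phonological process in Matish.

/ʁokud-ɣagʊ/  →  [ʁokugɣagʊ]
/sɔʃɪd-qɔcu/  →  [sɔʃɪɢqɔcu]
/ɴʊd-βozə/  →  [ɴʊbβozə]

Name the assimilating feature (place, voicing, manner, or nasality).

place

Underlying /d/ is realised as [g] next to /ɣ/; /ɣ/ itself does not change.
/d/ is alveolar while /ɣ/ is velar; the output [g] is velar, matching the trigger — so the feature that spreads is place.
The same holds elsewhere in the data: /d/ → [ɢ] before /q/ (alveolar → uvular, matching uvular); /d/ → [b] before /β/ (alveolar → bilabial, matching bilabial) — only place changes, and always toward the following segment.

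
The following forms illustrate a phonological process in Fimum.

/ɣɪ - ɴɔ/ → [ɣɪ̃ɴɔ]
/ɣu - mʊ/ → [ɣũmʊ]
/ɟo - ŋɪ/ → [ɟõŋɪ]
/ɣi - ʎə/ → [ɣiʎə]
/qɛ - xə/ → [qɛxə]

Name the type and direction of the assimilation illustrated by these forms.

regressive nasality assimilation (vowel nasalisation)

The vowel /ɪ/ surfaces as nasalised [ɪ̃] next to the following nasal /ɴ/ — it has acquired the [+nasal] feature of its neighbour.
Likewise in the remaining data: /u/ → [ũ] before /m/; /o/ → [õ] before /ŋ/ — each time a vowel is nasalised next to a following nasal.
No change occurs in [ɣiʎə], [qɛxə] because the vowel at the boundary is adjacent to an oral consonant, not a nasal (/i/ next to /ʎ/; /ɛ/ next to /x/).
Because the conditioning nasal is to the right of the vowel that changes, the process is regressive (anticipatory).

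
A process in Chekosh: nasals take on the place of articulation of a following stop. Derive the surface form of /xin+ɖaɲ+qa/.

The rule targets /n/ (voiced alveolar nasal), which sits before the trigger /ɖ/ (retroflex).
A voiced retroflex nasal is [ɳ], so the surface segment is [ɳ].
The same rule applies at the second boundary: /ɲ/ → [ɴ] next to /q/.

[xiɳɖaɴqa]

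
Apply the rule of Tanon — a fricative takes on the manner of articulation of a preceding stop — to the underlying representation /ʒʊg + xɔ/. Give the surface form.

The rule targets /x/ (voiceless velar fricative), which sits after the trigger /g/ (stop).
A voiceless velar stop is [k], so the surface segment is [k].

[ʒʊgkɔ]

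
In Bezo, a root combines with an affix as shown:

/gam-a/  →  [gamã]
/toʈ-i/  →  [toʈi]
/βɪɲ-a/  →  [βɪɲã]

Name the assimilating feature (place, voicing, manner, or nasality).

The vowel /a/ surfaces as nasalised [ã] next to the preceding nasal /m/ — it has acquired the [+nasal] feature of its neighbour.
Likewise in the remaining data: /a/ → [ã] after /ɲ/ — each time a vowel is nasalised next to a preceding nasal.
No change occurs in [toʈi] because the vowel at the boundary is adjacent to an oral consonant, not a nasal (/i/ next to /ʈ/).

nasality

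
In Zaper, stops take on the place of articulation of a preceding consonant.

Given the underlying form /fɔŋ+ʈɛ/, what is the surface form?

[fɔŋkɛ]

/ʈ/ is a voiceless retroflex stop. The preceding trigger /ŋ/ is velar, so /ʈ/ must become velar as well.
A voiceless velar stop is [k], so the surface segment is [k].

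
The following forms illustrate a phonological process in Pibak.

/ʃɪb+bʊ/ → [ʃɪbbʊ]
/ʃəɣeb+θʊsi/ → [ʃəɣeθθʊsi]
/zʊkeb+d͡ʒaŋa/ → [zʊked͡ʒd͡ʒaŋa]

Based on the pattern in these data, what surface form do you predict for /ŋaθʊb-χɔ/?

The data show regressive total assimilation (/b/ → [θ] before /θ/; /b/ → [d͡ʒ] before /d͡ʒ/): in every case the target segment becomes identical to its following neighbour, copying more than a single feature.
In [ʃɪbbʊ] the two consonants at the boundary are already identical (/b/ + /b/), so the rule applies vacuously and nothing changes.
/b/ is the segment targeted by the rule; it sits immediately before /χ/, so it assimilates completely and surfaces as [χ].

[ŋaθʊχχɔ]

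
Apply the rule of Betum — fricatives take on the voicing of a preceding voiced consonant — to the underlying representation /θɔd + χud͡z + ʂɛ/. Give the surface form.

/χ/ is a voiceless uvular fricative. The preceding trigger /d/ is voiced, so /χ/ must become voiced as well.
Changing only its voicing to voiced gives [ʁ] — the voiced uvular fricative.
At the second juncture, /ʂ/ likewise becomes [ʐ] adjacent to /d͡z/.

[θɔdʁud͡zʐɛ]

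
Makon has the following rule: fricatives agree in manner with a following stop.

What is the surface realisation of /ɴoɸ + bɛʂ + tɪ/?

The rule targets /ɸ/ (voiceless bilabial fricative), which sits before the trigger /b/ (stop).
Changing only its manner to stop gives [p] — the voiceless bilabial stop.
The same rule applies at the second boundary: /ʂ/ → [ʈ] next to /t/.

[ɴopbɛʈtɪ]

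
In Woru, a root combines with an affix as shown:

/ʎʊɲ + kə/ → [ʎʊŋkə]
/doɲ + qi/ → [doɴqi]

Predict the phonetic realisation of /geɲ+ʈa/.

The data show regressive place assimilation: /ɲ/ → [ŋ] before /k/; /ɲ/ → [ɴ] before /q/. In each pair only place changes, matching the following consonant, while manner and voice stay constant.
The rule targets /ɲ/ (voiced palatal nasal), which sits before the trigger /ʈ/ (retroflex).
A voiced retroflex nasal is [ɳ], so the surface segment is [ɳ].

[geɳʈa]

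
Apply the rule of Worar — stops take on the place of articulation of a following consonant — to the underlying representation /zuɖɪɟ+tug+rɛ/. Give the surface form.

[zuɖɪdtudrɛ]

The rule targets /ɟ/ (voiced palatal stop), which sits before the trigger /t/ (alveolar).
A voiced alveolar stop is [d], so the surface segment is [d].
At the second juncture, /g/ likewise becomes [d] adjacent to /r/.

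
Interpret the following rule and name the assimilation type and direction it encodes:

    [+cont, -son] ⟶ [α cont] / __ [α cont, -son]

The shared variable α links the value of [cont] on the target to that of the neighbouring obstruent. [cont] distinguishes stops from fricatives — a manner-of-articulation feature — so this is manner assimilation.
The conditioning segment sits to the right of the focus bar, meaning the trigger follows the segment that changes — regressive assimilation.

regressive manner assimilation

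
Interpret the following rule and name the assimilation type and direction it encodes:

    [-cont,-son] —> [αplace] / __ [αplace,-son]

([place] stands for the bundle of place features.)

The shared variable α links the value of the place features (abbreviated [place]) on the target to the same value on the neighbouring segment, so place is the feature that assimilates.
Since the environment is written after the underscore, the trigger follows the target; the direction is regressive.

regressive place assimilation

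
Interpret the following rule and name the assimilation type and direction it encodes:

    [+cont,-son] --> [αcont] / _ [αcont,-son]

regressive manner assimilation

The shared variable α links the value of [cont] on the target to that of the neighbouring obstruent. [cont] distinguishes stops from fricatives — a manner-of-articulation feature — so this is manner assimilation.
Since the environment is written after the underscore, the trigger follows the target; the direction is regressive.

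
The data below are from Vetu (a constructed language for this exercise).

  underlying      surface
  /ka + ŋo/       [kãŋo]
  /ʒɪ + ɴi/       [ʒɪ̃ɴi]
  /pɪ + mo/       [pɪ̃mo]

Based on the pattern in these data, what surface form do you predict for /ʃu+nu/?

The data show regressive nasality assimilation (vowel nasalisation): /a/ → [ã] before /ŋ/; /ɪ/ → [ɪ̃] before /ɴ/; /ɪ/ → [ɪ̃] before /m/ — a vowel is nasalised by an immediately following nasal consonant.
The vowel /u/ is adjacent to the following nasal /n/, so it acquires [+nasal] and surfaces as [ũ].

[ʃũnu]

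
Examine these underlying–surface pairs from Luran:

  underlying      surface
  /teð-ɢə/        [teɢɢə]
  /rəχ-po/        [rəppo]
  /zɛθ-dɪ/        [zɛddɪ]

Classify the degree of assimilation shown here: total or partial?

total assimilation

Underlying /ð/ is realised as [ɢ] next to /ɢ/; /ɢ/ itself does not change.
The output [ɢ] is identical to the trigger /ɢ/ — every feature (place, manner, voicing) has been copied — so this is total assimilation.
The other forms behave the same way: /χ/ → [p] before /p/; /θ/ → [d] before /d/ — in each case the output is a copy of the following consonant.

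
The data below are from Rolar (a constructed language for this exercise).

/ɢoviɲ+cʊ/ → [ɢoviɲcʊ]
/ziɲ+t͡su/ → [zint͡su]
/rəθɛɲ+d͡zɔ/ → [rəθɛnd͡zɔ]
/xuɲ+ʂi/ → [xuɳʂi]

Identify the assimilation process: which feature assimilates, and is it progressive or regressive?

regressive place assimilation

Comparing underlying and surface forms, /ɲ/ → [n] is the alternation; the neighbouring /t͡s/ is constant.
/ɲ/ is palatal while /t͡s/ is alveolar; the output [n] is alveolar, matching the trigger — so the feature that spreads is place.
Manner and voice are unchanged, so the assimilation is partial, not total.
The other alternating forms pattern the same way: /ɲ/ → [n] before /d͡z/ (palatal → alveolar, matching alveolar); /ɲ/ → [ɳ] before /ʂ/ (palatal → retroflex, matching retroflex) — only place changes, and always toward the following segment.
Nothing changes in [ɢoviɲcʊ]: there the adjacent consonants already agree in place (/ɲ/ and /c/ are both palatal), so this form is consistent with the same rule.
The trigger is the following segment, so the direction is regressive (anticipatory).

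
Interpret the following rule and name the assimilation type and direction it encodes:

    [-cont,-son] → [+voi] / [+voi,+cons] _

The structural change is [+voi], and the conditioning segment [+voi,+cons] (a voiced consonant) is itself voiced, so the target comes to share the voicing of its neighbour — voicing assimilation.
The conditioning segment sits to the left of the focus bar, meaning the trigger precedes the segment that changes — progressive assimilation.

progressive voicing assimilation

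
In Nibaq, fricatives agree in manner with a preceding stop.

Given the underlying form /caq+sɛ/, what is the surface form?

/s/ is a voiceless alveolar fricative. The preceding trigger /q/ is a stop, so /s/ must become a stop as well.
Changing only its manner to stop gives [t] — the voiceless alveolar stop.

[caqtɛ]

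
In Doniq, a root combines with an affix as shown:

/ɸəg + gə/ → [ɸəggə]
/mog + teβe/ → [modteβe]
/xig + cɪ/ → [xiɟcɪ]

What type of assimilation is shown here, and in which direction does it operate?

Underlying /g/ is realised as [d] next to /t/; /t/ itself does not change.
The change velar → alveolar matches the place of the following /t/, identifying this as place assimilation.
Manner and voice are unchanged, so the assimilation is partial, not total.
Checking the remaining alternation: /g/ → [ɟ] before /c/ (velar → palatal, matching palatal) — only place changes, and always toward the following segment.
Nothing changes in [ɸəggə]: there the adjacent consonants already agree in place (/g/ and /g/ are both velar), so this form is consistent with the same rule.
The trigger is the following segment, so the direction is regressive (anticipatory).

regressive place assimilation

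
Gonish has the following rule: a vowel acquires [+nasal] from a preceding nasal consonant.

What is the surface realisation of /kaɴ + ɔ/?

The vowel /ɔ/ is adjacent to the preceding nasal /ɴ/, so it acquires [+nasal] and surfaces as [ɔ̃].

[kaɴɔ̃]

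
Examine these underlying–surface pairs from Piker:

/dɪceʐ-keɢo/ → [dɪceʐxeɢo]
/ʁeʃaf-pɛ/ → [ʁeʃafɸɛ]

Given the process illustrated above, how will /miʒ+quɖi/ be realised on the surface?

[miʒχuɖi]

The data show progressive manner assimilation: /k/ → [x] after /ʐ/; /p/ → [ɸ] after /f/. In each pair only manner changes, matching the preceding consonant, while place and voice stay constant.
/q/ is a voiceless uvular stop. The preceding trigger /ʒ/ is a fricative, so /q/ must become a fricative as well.
The voiceless uvular fricative is [χ], so /q/ → [χ].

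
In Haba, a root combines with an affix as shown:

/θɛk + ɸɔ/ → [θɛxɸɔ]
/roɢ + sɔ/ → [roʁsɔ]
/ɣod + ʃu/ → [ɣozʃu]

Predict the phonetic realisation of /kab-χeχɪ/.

The data show regressive manner assimilation: /k/ → [x] before /ɸ/; /ɢ/ → [ʁ] before /s/; /d/ → [z] before /ʃ/. In each pair only manner changes, matching the following consonant, while place and voice stay constant.
/b/ is a voiced bilabial stop. The following trigger /χ/ is a fricative, so /b/ must become a fricative as well.
Changing only its manner to fricative gives [β] — the voiced bilabial fricative.

[kaβχeχɪ]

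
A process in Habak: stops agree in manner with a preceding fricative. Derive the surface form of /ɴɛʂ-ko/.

/k/ is a voiceless velar stop. The preceding trigger /ʂ/ is a fricative, so /k/ must become a fricative as well.
The voiceless velar fricative is [x], so /k/ → [x].

[ɴɛʂxo]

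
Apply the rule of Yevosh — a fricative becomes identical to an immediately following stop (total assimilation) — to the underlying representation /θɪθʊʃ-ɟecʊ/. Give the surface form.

/ʃ/ is the segment targeted by the rule; it sits immediately before /ɟ/, so it assimilates completely and surfaces as [ɟ].

[θɪθʊɟɟecʊ]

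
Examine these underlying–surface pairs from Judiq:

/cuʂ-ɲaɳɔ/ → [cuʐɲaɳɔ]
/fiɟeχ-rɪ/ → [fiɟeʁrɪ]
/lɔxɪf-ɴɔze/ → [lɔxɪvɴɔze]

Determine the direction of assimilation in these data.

regressive

Underlying /ʂ/ is realised as [ʐ] next to /ɲ/; /ɲ/ itself does not change.
/ʂ/ is voiceless while /ɲ/ is voiced; the output [ʐ] is voiced, matching the trigger — so the feature that spreads is voicing.
The other alternating forms pattern the same way: /χ/ → [ʁ] before /r/ (voiceless → voiced, matching voiced); /f/ → [v] before /ɴ/ (voiceless → voiced, matching voiced) — only voicing changes, and always toward the following segment.
Since the segment that changes precedes the conditioning segment, the assimilation is regressive.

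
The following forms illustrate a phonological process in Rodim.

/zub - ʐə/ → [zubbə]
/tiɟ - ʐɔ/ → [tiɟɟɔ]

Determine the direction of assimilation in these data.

The segment that alternates is /ʐ/, which surfaces as [b] when adjacent to /b/.
The output [b] is identical to the trigger /b/ — every feature (place, manner, voicing) has been copied — so this is total assimilation.
The other form behaves the same way: /ʐ/ → [ɟ] after /ɟ/ — in each case the output is a copy of the preceding consonant.
The trigger is the preceding segment, so the direction is progressive (perseverative).

progressive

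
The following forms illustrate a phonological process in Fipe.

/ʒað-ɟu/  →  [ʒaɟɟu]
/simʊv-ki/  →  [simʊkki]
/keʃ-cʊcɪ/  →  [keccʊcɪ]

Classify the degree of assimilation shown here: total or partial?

total assimilation

Comparing underlying and surface forms, /ð/ → [ɟ] is the alternation; the neighbouring /ɟ/ is constant.
The output [ɟ] is identical to the trigger /ɟ/ — every feature (place, manner, voicing) has been copied — so this is total assimilation.
The other forms behave the same way: /v/ → [k] before /k/; /ʃ/ → [c] before /c/ — in each case the output is a copy of the following consonant.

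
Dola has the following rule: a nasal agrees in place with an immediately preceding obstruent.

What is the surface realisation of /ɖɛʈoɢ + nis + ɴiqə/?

[ɖɛʈoɢɴisniqə]

The rule targets /n/ (voiced alveolar nasal), which sits after the trigger /ɢ/ (uvular).
A voiced uvular nasal is [ɴ], so the surface segment is [ɴ].
The same rule applies at the second boundary: /ɴ/ → [n] next to /s/.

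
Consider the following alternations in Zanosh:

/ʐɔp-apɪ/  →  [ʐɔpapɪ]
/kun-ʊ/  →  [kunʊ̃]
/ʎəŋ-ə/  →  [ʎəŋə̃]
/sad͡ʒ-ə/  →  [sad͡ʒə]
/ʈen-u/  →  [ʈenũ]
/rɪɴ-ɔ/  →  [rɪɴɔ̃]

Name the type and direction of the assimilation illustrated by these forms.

The vowel /ʊ/ surfaces as nasalised [ʊ̃] next to the preceding nasal /n/ — it has acquired the [+nasal] feature of its neighbour.
The other forms show the same pattern: /ə/ → [ə̃] after /ŋ/; /u/ → [ũ] after /n/; /ɔ/ → [ɔ̃] after /ɴ/ — each time a vowel is nasalised next to a preceding nasal.
No change occurs in [ʐɔpapɪ], [sad͡ʒə] because the vowel at the boundary is adjacent to an oral consonant, not a nasal (/a/ next to /p/; /ə/ next to /d͡ʒ/).
Because the conditioning nasal is to the left of the vowel that changes, the process is progressive (perseverative).

progressive nasality assimilation (vowel nasalisation)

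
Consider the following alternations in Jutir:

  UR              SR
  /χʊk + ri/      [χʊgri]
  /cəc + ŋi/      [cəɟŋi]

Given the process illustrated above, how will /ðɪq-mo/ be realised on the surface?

The data show regressive voicing assimilation: /k/ → [g] before /r/; /c/ → [ɟ] before /ŋ/. In each pair only voicing changes, matching the following consonant, while place and manner stay constant.
The rule targets /q/ (voiceless uvular stop), which sits before the trigger /m/ (voiced).
Changing only its voicing to voiced gives [ɢ] — the voiced uvular stop.

[ðɪɢmo]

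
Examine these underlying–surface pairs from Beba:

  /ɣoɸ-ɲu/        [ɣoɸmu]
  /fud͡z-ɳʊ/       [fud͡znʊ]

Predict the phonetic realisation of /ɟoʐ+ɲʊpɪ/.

The data show progressive place assimilation: /ɲ/ → [m] after /ɸ/; /ɳ/ → [n] after /d͡z/. In each pair only place changes, matching the preceding consonant, while manner and voice stay constant.
The rule targets /ɲ/ (voiced palatal nasal), which sits after the trigger /ʐ/ (retroflex).
Changing only its place to retroflex gives [ɳ] — the voiced retroflex nasal.

[ɟoʐɳʊpɪ]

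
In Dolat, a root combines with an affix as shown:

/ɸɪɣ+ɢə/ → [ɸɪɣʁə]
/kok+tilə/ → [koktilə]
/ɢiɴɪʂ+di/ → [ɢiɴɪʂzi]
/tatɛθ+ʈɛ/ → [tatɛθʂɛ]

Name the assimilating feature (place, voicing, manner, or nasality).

Underlying /ɢ/ is realised as [ʁ] next to /ɣ/; /ɣ/ itself does not change.
/ɢ/ is a stop while /ɣ/ is a fricative; the output [ʁ] is a fricative, matching the trigger — so the feature that spreads is manner.
The same holds elsewhere in the data: /d/ → [z] after /ʂ/ (stop → fricative, matching a fricative); /ʈ/ → [ʂ] after /θ/ (stop → fricative, matching a fricative) — only manner changes, and always toward the preceding segment.
Nothing changes in [koktilə]: there the adjacent consonants already agree in manner (/t/ and /k/ are both stops), so this form is consistent with the same rule.

manner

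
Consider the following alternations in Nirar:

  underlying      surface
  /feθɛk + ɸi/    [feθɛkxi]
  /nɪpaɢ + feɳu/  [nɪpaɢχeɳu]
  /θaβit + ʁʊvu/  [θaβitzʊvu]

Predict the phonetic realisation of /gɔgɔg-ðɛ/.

The data show progressive place assimilation: /ɸ/ → [x] after /k/; /f/ → [χ] after /ɢ/; /ʁ/ → [z] after /t/. In each pair only place changes, matching the preceding consonant, while manner and voice stay constant.
The rule targets /ð/ (voiced dental fricative), which sits after the trigger /g/ (velar).
Changing only its place to velar gives [ɣ] — the voiced velar fricative.

[gɔgɔgɣɛ]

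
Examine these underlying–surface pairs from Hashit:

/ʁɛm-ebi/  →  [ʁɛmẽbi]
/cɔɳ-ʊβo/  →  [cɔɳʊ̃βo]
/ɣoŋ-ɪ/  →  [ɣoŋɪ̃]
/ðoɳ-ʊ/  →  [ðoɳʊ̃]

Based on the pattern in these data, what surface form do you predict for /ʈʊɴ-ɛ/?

The data show progressive nasality assimilation (vowel nasalisation): /e/ → [ẽ] after /m/; /ʊ/ → [ʊ̃] after /ɳ/; /ɪ/ → [ɪ̃] after /ŋ/ — a vowel is nasalised by an immediately preceding nasal consonant.
/ɛ/ sits next to the nasal /ɴ/ and is therefore nasalised to [ɛ̃].

[ʈʊɴɛ̃]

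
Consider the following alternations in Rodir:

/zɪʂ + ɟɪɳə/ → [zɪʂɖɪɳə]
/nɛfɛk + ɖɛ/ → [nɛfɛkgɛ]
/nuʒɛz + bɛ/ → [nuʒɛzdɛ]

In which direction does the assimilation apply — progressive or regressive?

progressive

Underlying /ɟ/ is realised as [ɖ] next to /ʂ/; /ʂ/ itself does not change.
/ɟ/ is palatal while /ʂ/ is retroflex; the output [ɖ] is retroflex, matching the trigger — so the feature that spreads is place.
The other alternating forms pattern the same way: /ɖ/ → [g] after /k/ (retroflex → velar, matching velar); /b/ → [d] after /z/ (bilabial → alveolar, matching alveolar) — only place changes, and always toward the preceding segment.
Since the segment that changes follows the conditioning segment, the assimilation is progressive.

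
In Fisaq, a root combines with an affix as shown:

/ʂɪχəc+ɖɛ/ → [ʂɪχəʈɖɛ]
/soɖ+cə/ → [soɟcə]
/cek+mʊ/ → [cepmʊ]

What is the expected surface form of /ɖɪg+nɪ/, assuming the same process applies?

[ɖɪdnɪ]

The data show regressive place assimilation: /c/ → [ʈ] before /ɖ/; /ɖ/ → [ɟ] before /c/; /k/ → [p] before /m/. In each pair only place changes, matching the following consonant, while manner and voice stay constant.
The rule targets /g/ (voiced velar stop), which sits before the trigger /n/ (alveolar).
A voiced alveolar stop is [d], so the surface segment is [d].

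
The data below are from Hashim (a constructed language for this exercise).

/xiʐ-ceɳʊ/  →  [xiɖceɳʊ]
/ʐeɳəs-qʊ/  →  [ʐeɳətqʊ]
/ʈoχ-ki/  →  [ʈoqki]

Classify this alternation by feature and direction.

regressive manner assimilation

The segment that alternates is /ʐ/, which surfaces as [ɖ] when adjacent to /c/.
/ʐ/ is a fricative while /c/ is a stop; the output [ɖ] is a stop, matching the trigger — so the feature that spreads is manner.
Place and voice are unchanged, so the assimilation is partial, not total.
The other alternating forms pattern the same way: /s/ → [t] before /q/ (fricative → stop, matching a stop); /χ/ → [q] before /k/ (fricative → stop, matching a stop) — only manner changes, and always toward the following segment.
The trigger is the following segment, so the direction is regressive (anticipatory).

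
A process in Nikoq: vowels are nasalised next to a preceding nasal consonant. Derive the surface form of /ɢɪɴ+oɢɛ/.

The vowel /o/ is adjacent to the preceding nasal /ɴ/, so it acquires [+nasal] and surfaces as [õ].

[ɢɪɴõɢɛ]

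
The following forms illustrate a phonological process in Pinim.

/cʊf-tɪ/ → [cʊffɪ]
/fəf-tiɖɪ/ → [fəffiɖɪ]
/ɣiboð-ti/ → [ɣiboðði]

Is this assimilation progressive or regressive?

The segment that alternates is /t/, which surfaces as [f] when adjacent to /f/.
The output [f] is identical to the trigger /f/ — every feature (place, manner, voicing) has been copied — so this is total assimilation.
The remaining alternation confirms this: /t/ → [ð] after /ð/ — in each case the output is a copy of the preceding consonant.
The trigger is the preceding segment, so the direction is progressive (perseverative).

progressive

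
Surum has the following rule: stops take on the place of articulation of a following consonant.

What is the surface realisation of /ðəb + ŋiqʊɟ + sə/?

[ðəgŋiqʊdsə]

/b/ is a voiced bilabial stop. The following trigger /ŋ/ is velar, so /b/ must become velar as well.
The voiced velar stop is [g], so /b/ → [g].
At the second juncture, /ɟ/ likewise becomes [d] adjacent to /s/.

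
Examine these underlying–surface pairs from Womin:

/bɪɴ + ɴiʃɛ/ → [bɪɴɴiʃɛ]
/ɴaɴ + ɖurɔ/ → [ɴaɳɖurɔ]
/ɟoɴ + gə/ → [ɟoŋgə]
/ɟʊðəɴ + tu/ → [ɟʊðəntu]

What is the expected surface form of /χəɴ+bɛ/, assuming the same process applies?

[χəmbɛ]

The data show regressive place assimilation: /ɴ/ → [ɳ] before /ɖ/; /ɴ/ → [ŋ] before /g/; /ɴ/ → [n] before /t/. In each pair only place changes, matching the following consonant, while manner and voice stay constant.
Nothing changes in [bɪɴɴiʃɛ]: there the adjacent consonants already agree in place (/ɴ/ and /ɴ/ are both uvular), so this form is consistent with the same rule.
The rule targets /ɴ/ (voiced uvular nasal), which sits before the trigger /b/ (bilabial).
A voiced bilabial nasal is [m], so the surface segment is [m].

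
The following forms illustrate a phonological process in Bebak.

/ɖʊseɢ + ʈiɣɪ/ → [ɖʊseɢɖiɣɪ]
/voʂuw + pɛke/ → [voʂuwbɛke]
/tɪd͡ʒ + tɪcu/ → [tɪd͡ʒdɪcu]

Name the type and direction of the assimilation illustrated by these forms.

progressive voicing assimilation

The segment that alternates is /ʈ/, which surfaces as [ɖ] when adjacent to /ɢ/.
/ʈ/ is voiceless while /ɢ/ is voiced; the output [ɖ] is voiced, matching the trigger — so the feature that spreads is voicing.
Place and manner are unchanged, so the assimilation is partial, not total.
Checking the remaining alternations: /p/ → [b] after /w/ (voiceless → voiced, matching voiced); /t/ → [d] after /d͡ʒ/ (voiceless → voiced, matching voiced) — only voicing changes, and always toward the preceding segment.
Since the segment that changes follows the conditioning segment, the assimilation is progressive.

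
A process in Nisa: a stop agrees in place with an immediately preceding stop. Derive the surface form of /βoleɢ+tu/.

/t/ is a voiceless alveolar stop. The preceding trigger /ɢ/ is uvular, so /t/ must become uvular as well.
Changing only its place to uvular gives [q] — the voiceless uvular stop.

[βoleɢqu]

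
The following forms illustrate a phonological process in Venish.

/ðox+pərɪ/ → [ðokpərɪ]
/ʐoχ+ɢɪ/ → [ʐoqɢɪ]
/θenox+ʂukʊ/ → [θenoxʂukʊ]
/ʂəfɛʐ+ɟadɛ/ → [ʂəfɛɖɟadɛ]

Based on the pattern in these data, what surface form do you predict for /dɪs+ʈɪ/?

[dɪtʈɪ]

The data show regressive manner assimilation: /x/ → [k] before /p/; /χ/ → [q] before /ɢ/; /ʐ/ → [ɖ] before /ɟ/. In each pair only manner changes, matching the following consonant, while place and voice stay constant.
No alternation appears in [θenoxʂukʊ]: there the adjacent consonants already agree in manner (/x/ and /ʂ/ are both fricatives), so this form is consistent with the same rule.
/s/ is a voiceless alveolar fricative. The following trigger /ʈ/ is a stop, so /s/ must become a stop as well.
A voiceless alveolar stop is [t], so the surface segment is [t].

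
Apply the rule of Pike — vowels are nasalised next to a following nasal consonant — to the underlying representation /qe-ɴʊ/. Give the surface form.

/e/ sits next to the nasal /ɴ/ and is therefore nasalised to [ẽ].

[qẽɴʊ]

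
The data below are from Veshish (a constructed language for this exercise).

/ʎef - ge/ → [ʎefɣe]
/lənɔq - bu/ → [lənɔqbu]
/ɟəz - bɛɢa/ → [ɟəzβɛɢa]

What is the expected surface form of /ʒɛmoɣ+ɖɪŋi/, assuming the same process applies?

[ʒɛmoɣʐɪŋi]

The data show progressive manner assimilation: /g/ → [ɣ] after /f/; /b/ → [β] after /z/. In each pair only manner changes, matching the preceding consonant, while place and voice stay constant.
No alternation appears in [lənɔqbu]: there the adjacent consonants already agree in manner (/b/ and /q/ are both stops), so this form is consistent with the same rule.
The rule targets /ɖ/ (voiced retroflex stop), which sits after the trigger /ɣ/ (fricative).
Changing only its manner to fricative gives [ʐ] — the voiced retroflex fricative.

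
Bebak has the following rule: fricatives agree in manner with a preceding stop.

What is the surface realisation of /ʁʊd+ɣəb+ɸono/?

[ʁʊdgəbpono]

/ɣ/ is a voiced velar fricative. The preceding trigger /d/ is a stop, so /ɣ/ must become a stop as well.
A voiced velar stop is [g], so the surface segment is [g].
The same rule applies at the second boundary: /ɸ/ → [p] next to /b/.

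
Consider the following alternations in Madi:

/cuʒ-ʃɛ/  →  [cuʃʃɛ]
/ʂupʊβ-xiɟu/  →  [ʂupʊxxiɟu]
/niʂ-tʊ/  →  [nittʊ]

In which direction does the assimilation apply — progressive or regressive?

regressive

The segment that alternates is /ʒ/, which surfaces as [ʃ] when adjacent to /ʃ/.
The output [ʃ] is identical to the trigger /ʃ/ — every feature (place, manner, voicing) has been copied — so this is total assimilation.
The remaining alternations confirm this: /β/ → [x] before /x/; /ʂ/ → [t] before /t/ — in each case the output is a copy of the following consonant.
The trigger is the following segment, so the direction is regressive (anticipatory).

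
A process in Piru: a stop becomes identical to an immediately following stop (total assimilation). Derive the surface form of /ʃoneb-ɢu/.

[ʃoneɢɢu]

/b/ is the segment targeted by the rule; it sits immediately before /ɢ/, so it assimilates completely and surfaces as [ɢ].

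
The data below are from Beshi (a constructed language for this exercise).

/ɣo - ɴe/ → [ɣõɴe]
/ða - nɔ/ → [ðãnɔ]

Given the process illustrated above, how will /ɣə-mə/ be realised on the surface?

The data show regressive nasality assimilation (vowel nasalisation): /o/ → [õ] before /ɴ/; /a/ → [ã] before /n/ — a vowel is nasalised by an immediately following nasal consonant.
/ə/ sits next to the nasal /m/ and is therefore nasalised to [ə̃].

[ɣə̃mə]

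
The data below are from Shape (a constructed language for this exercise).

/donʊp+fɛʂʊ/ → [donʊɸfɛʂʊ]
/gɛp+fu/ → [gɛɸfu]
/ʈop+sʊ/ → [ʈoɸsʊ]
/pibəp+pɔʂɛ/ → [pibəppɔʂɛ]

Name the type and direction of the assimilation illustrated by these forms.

regressive manner assimilation

The segment that alternates is /p/, which surfaces as [ɸ] when adjacent to /f/.
/p/ is a stop while /f/ is a fricative; the output [ɸ] is a fricative, matching the trigger — so the feature that spreads is manner.
Place and voice are unchanged, so the assimilation is partial, not total.
The same holds elsewhere in the data: /p/ → [ɸ] before /s/ (stop → fricative, matching a fricative) — only manner changes, and always toward the following segment.
Nothing changes in [pibəppɔʂɛ]: there the adjacent consonants already agree in manner (/p/ and /p/ are both stops), so this form is consistent with the same rule.
Since the segment that changes precedes the conditioning segment, the assimilation is regressive.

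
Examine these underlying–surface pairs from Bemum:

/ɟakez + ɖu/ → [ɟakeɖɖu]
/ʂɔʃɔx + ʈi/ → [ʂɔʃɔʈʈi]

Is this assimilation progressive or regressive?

Underlying /z/ is realised as [ɖ] next to /ɖ/; /ɖ/ itself does not change.
The output [ɖ] is identical to the trigger /ɖ/ — every feature (place, manner, voicing) has been copied — so this is total assimilation.
The other form behaves the same way: /x/ → [ʈ] before /ʈ/ — in each case the output is a copy of the following consonant.
Since the segment that changes precedes the conditioning segment, the assimilation is regressive.

regressive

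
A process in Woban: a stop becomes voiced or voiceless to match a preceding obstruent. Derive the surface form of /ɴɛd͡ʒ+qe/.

/q/ is a voiceless uvular stop. The preceding trigger /d͡ʒ/ is voiced, so /q/ must become voiced as well.
The voiced uvular stop is [ɢ], so /q/ → [ɢ].

[ɴɛd͡ʒɢe]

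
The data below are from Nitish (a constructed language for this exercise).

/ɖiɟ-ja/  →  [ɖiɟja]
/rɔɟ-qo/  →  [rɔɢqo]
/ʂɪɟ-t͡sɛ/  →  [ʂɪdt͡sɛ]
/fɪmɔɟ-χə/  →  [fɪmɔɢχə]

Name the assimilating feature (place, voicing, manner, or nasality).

The segment that alternates is /ɟ/, which surfaces as [ɢ] when adjacent to /q/.
/ɟ/ is palatal while /q/ is uvular; the output [ɢ] is uvular, matching the trigger — so the feature that spreads is place.
The same holds elsewhere in the data: /ɟ/ → [d] before /t͡s/ (palatal → alveolar, matching alveolar); /ɟ/ → [ɢ] before /χ/ (palatal → uvular, matching uvular) — only place changes, and always toward the following segment.
Nothing changes in [ɖiɟja]: there the adjacent consonants already agree in place (/ɟ/ and /j/ are both palatal), so this form is consistent with the same rule.

place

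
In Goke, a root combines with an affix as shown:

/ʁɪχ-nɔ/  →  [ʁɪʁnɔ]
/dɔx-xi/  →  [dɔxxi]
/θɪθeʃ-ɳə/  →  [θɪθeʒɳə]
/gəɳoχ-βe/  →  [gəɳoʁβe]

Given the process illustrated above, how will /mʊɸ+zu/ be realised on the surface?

[mʊβzu]

The data show regressive voicing assimilation: /χ/ → [ʁ] before /n/; /ʃ/ → [ʒ] before /ɳ/; /χ/ → [ʁ] before /β/. In each pair only voicing changes, matching the following consonant, while place and manner stay constant.
No alternation appears in [dɔxxi]: there the adjacent consonants already agree in voicing (/x/ and /x/ are both voiceless), so this form is consistent with the same rule.
/ɸ/ is a voiceless bilabial fricative. The following trigger /z/ is voiced, so /ɸ/ must become voiced as well.
A voiced bilabial fricative is [β], so the surface segment is [β].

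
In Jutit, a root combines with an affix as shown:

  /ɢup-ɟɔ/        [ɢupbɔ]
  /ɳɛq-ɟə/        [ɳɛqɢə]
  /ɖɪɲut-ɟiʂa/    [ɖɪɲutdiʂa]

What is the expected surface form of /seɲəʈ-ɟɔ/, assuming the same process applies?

The data show progressive place assimilation: /ɟ/ → [b] after /p/; /ɟ/ → [ɢ] after /q/; /ɟ/ → [d] after /t/. In each pair only place changes, matching the preceding consonant, while manner and voice stay constant.
/ɟ/ is a voiced palatal stop. The preceding trigger /ʈ/ is retroflex, so /ɟ/ must become retroflex as well.
A voiced retroflex stop is [ɖ], so the surface segment is [ɖ].

[seɲəʈɖɔ]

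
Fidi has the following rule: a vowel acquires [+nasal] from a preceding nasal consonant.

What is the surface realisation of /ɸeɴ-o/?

[ɸeɴõ]

/o/ sits next to the nasal /ɴ/ and is therefore nasalised to [õ].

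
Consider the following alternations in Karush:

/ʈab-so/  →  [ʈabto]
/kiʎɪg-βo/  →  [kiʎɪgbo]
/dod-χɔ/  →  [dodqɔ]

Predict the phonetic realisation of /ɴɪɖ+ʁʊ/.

The data show progressive manner assimilation: /s/ → [t] after /b/; /β/ → [b] after /g/; /χ/ → [q] after /d/. In each pair only manner changes, matching the preceding consonant, while place and voice stay constant.
/ʁ/ is a voiced uvular fricative. The preceding trigger /ɖ/ is a stop, so /ʁ/ must become a stop as well.
Changing only its manner to stop gives [ɢ] — the voiced uvular stop.

[ɴɪɖɢʊ]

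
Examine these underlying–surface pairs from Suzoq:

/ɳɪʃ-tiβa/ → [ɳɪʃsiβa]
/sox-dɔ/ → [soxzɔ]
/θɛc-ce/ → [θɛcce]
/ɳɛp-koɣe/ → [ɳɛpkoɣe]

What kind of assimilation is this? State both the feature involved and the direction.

The segment that alternates is /t/, which surfaces as [s] when adjacent to /ʃ/.
/t/ is a stop while /ʃ/ is a fricative; the output [s] is a fricative, matching the trigger — so the feature that spreads is manner.
Place and voice are unchanged, so the assimilation is partial, not total.
Checking the remaining alternation: /d/ → [z] after /x/ (stop → fricative, matching a fricative) — only manner changes, and always toward the preceding segment.
Nothing changes in [θɛcce], [ɳɛpkoɣe]: there the adjacent consonants already agree in manner (/c/ and /c/ are both stops; /k/ and /p/ are both stops), so these forms are consistent with the same rule.
Since the segment that changes follows the conditioning segment, the assimilation is progressive.

progressive manner assimilation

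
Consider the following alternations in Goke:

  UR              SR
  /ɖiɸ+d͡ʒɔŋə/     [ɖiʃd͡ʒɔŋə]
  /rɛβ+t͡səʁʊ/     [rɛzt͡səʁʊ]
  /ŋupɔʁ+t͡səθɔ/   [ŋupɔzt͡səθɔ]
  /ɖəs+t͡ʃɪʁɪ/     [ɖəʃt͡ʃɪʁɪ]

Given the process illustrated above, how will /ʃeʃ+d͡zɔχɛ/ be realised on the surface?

[ʃesd͡zɔχɛ]

The data show regressive place assimilation: /ɸ/ → [ʃ] before /d͡ʒ/; /β/ → [z] before /t͡s/; /ʁ/ → [z] before /t͡s/; /s/ → [ʃ] before /t͡ʃ/. In each pair only place changes, matching the following consonant, while manner and voice stay constant.
/ʃ/ is a voiceless postalveolar fricative. The following trigger /d͡z/ is alveolar, so /ʃ/ must become alveolar as well.
Changing only its place to alveolar gives [s] — the voiceless alveolar fricative.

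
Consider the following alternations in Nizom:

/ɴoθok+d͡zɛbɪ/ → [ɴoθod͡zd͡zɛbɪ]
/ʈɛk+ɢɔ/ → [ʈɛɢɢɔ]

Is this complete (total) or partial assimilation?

total assimilation

The segment that alternates is /k/, which surfaces as [d͡z] when adjacent to /d͡z/.
The output [d͡z] is identical to the trigger /d͡z/ — every feature (place, manner, voicing) has been copied — so this is total assimilation.
The other form behaves the same way: /k/ → [ɢ] before /ɢ/ — in each case the output is a copy of the following consonant.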